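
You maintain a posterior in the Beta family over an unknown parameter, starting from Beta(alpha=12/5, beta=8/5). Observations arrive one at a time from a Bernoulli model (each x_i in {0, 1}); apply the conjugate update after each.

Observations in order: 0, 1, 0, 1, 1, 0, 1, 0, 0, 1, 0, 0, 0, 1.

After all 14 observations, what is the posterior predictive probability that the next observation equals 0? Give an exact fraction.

obs 1: x=0 → posterior Beta(12/5, 13/5)
obs 2: x=1 → posterior Beta(17/5, 13/5)
obs 3: x=0 → posterior Beta(17/5, 18/5)
obs 4: x=1 → posterior Beta(22/5, 18/5)
obs 5: x=1 → posterior Beta(27/5, 18/5)
obs 6: x=0 → posterior Beta(27/5, 23/5)
obs 7: x=1 → posterior Beta(32/5, 23/5)
obs 8: x=0 → posterior Beta(32/5, 28/5)
obs 9: x=0 → posterior Beta(32/5, 33/5)
obs 10: x=1 → posterior Beta(37/5, 33/5)
obs 11: x=0 → posterior Beta(37/5, 38/5)
obs 12: x=0 → posterior Beta(37/5, 43/5)
obs 13: x=0 → posterior Beta(37/5, 48/5)
obs 14: x=1 → posterior Beta(42/5, 48/5)

8/15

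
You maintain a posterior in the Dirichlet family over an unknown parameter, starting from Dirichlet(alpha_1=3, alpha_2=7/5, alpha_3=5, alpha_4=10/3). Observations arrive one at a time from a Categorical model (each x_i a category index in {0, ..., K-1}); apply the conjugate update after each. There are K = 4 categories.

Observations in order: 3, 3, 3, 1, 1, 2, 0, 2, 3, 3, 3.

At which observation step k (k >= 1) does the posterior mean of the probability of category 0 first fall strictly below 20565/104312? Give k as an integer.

k = 3

obs 1: x=3 → posterior Dirichlet(3, 7/5, 5, 13/3)
obs 2: x=3 → posterior Dirichlet(3, 7/5, 5, 16/3)
obs 3: x=3 → posterior Dirichlet(3, 7/5, 5, 19/3)
obs 4: x=1 → posterior Dirichlet(3, 12/5, 5, 19/3)
obs 5: x=1 → posterior Dirichlet(3, 17/5, 5, 19/3)
obs 6: x=2 → posterior Dirichlet(3, 17/5, 6, 19/3)
obs 7: x=0 → posterior Dirichlet(4, 17/5, 6, 19/3)
obs 8: x=2 → posterior Dirichlet(4, 17/5, 7, 19/3)
obs 9: x=3 → posterior Dirichlet(4, 17/5, 7, 22/3)
obs 10: x=3 → posterior Dirichlet(4, 17/5, 7, 25/3)
obs 11: x=3 → posterior Dirichlet(4, 17/5, 7, 28/3)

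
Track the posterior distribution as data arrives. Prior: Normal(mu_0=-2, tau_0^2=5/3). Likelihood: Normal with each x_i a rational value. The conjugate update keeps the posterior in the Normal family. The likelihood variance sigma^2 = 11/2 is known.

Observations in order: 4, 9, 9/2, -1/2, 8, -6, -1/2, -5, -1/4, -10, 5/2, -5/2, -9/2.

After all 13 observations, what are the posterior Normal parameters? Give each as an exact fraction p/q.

obs 1: x=4 → posterior Normal(-26/43, 55/43)
obs 2: x=9 → posterior Normal(64/53, 55/53)
obs 3: x=9/2 → posterior Normal(109/63, 55/63)
obs 4: x=-1/2 → posterior Normal(104/73, 55/73)
obs 5: x=8 → posterior Normal(184/83, 55/83)
obs 6: x=-6 → posterior Normal(4/3, 55/93)
obs 7: x=-1/2 → posterior Normal(119/103, 55/103)
obs 8: x=-5 → posterior Normal(69/113, 55/113)
obs 9: x=-1/4 → posterior Normal(133/246, 55/123)
obs 10: x=-10 → posterior Normal(-67/266, 55/133)
obs 11: x=5/2 → posterior Normal(-17/286, 5/13)
obs 12: x=-5/2 → posterior Normal(-67/306, 55/153)
obs 13: x=-9/2 → posterior Normal(-157/326, 55/163)

mu_0=-157/326, tau_0^2=55/163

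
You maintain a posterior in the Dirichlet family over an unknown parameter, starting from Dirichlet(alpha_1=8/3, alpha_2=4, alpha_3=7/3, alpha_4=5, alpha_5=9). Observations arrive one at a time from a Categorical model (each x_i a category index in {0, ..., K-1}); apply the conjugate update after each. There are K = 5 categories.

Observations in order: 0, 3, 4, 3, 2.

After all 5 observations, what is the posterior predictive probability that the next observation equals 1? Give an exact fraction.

obs 1: x=0 → posterior Dirichlet(11/3, 4, 7/3, 5, 9)
obs 2: x=3 → posterior Dirichlet(11/3, 4, 7/3, 6, 9)
obs 3: x=4 → posterior Dirichlet(11/3, 4, 7/3, 6, 10)
obs 4: x=3 → posterior Dirichlet(11/3, 4, 7/3, 7, 10)
obs 5: x=2 → posterior Dirichlet(11/3, 4, 10/3, 7, 10)

1/7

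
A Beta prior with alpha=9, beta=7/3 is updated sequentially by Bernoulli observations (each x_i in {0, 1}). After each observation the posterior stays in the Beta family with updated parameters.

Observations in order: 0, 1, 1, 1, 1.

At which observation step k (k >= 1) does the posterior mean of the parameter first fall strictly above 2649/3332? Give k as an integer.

k = 5

obs 1: x=0 → posterior Beta(9, 10/3)
obs 2: x=1 → posterior Beta(10, 10/3)
obs 3: x=1 → posterior Beta(11, 10/3)
obs 4: x=1 → posterior Beta(12, 10/3)
obs 5: x=1 → posterior Beta(13, 10/3)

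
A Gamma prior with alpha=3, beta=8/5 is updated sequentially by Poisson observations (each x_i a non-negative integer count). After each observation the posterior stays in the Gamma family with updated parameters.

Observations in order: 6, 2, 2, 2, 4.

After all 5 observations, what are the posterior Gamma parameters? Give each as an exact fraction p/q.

obs 1: x=6 → posterior Gamma(9, 13/5)
obs 2: x=2 → posterior Gamma(11, 18/5)
obs 3: x=2 → posterior Gamma(13, 23/5)
obs 4: x=2 → posterior Gamma(15, 28/5)
obs 5: x=4 → posterior Gamma(19, 33/5)

alpha=19, beta=33/5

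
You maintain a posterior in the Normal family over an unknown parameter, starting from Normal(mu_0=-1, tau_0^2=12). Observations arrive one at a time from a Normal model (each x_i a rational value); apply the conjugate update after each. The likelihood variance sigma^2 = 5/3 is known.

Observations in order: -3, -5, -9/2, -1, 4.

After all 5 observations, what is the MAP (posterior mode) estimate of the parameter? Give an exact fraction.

obs 1: x=-3 → posterior Normal(-113/41, 60/41)
obs 2: x=-5 → posterior Normal(-293/77, 60/77)
obs 3: x=-9/2 → posterior Normal(-455/113, 60/113)
obs 4: x=-1 → posterior Normal(-491/149, 60/149)
obs 5: x=4 → posterior Normal(-347/185, 12/37)

-347/185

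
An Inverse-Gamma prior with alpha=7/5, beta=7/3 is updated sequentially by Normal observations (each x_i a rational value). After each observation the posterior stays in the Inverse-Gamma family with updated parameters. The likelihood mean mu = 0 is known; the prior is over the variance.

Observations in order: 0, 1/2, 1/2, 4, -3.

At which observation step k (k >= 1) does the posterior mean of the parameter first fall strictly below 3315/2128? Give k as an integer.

k = 3

obs 1: x=0 → posterior Inverse-Gamma(19/10, 7/3)
obs 2: x=1/2 → posterior Inverse-Gamma(12/5, 59/24)
obs 3: x=1/2 → posterior Inverse-Gamma(29/10, 31/12)
obs 4: x=4 → posterior Inverse-Gamma(17/5, 127/12)
obs 5: x=-3 → posterior Inverse-Gamma(39/10, 181/12)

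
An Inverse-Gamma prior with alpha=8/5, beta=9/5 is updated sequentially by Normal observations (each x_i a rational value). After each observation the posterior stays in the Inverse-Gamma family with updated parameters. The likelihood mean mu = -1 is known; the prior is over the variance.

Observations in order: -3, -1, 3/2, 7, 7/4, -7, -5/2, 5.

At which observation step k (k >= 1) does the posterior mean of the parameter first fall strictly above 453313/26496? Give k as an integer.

obs 1: x=-3 → posterior Inverse-Gamma(21/10, 19/5)
obs 2: x=-1 → posterior Inverse-Gamma(13/5, 19/5)
obs 3: x=3/2 → posterior Inverse-Gamma(31/10, 277/40)
obs 4: x=7 → posterior Inverse-Gamma(18/5, 1557/40)
obs 5: x=7/4 → posterior Inverse-Gamma(41/10, 6833/160)
obs 6: x=-7 → posterior Inverse-Gamma(23/5, 9713/160)
obs 7: x=-5/2 → posterior Inverse-Gamma(51/10, 9893/160)
obs 8: x=5 → posterior Inverse-Gamma(28/5, 12773/160)

k = 8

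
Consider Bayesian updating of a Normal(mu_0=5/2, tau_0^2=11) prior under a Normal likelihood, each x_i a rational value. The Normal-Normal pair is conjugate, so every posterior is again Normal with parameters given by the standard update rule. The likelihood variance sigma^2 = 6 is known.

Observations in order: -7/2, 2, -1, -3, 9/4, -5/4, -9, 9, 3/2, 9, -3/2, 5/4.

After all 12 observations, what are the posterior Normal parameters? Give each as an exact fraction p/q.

mu_0=313/552, tau_0^2=11/23

obs 1: x=-7/2 → posterior Normal(-47/34, 66/17)
obs 2: x=2 → posterior Normal(-3/56, 33/14)
obs 3: x=-1 → posterior Normal(-25/78, 22/13)
obs 4: x=-3 → posterior Normal(-91/100, 33/25)
obs 5: x=9/4 → posterior Normal(-83/244, 66/61)
obs 6: x=-5/4 → posterior Normal(-23/48, 11/12)
obs 7: x=-9 → posterior Normal(-267/166, 66/83)
obs 8: x=9 → posterior Normal(-69/188, 33/47)
obs 9: x=3/2 → posterior Normal(-6/35, 22/35)
obs 10: x=9 → posterior Normal(81/116, 33/58)
obs 11: x=-3/2 → posterior Normal(129/254, 66/127)
obs 12: x=5/4 → posterior Normal(313/552, 11/23)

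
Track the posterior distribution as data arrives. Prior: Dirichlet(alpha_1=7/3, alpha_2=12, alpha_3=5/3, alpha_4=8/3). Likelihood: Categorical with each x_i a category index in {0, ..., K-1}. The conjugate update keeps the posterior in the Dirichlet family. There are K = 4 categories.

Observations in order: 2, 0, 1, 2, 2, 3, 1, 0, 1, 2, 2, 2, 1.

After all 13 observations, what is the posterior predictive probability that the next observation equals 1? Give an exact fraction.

obs 1: x=2 → posterior Dirichlet(7/3, 12, 8/3, 8/3)
obs 2: x=0 → posterior Dirichlet(10/3, 12, 8/3, 8/3)
obs 3: x=1 → posterior Dirichlet(10/3, 13, 8/3, 8/3)
obs 4: x=2 → posterior Dirichlet(10/3, 13, 11/3, 8/3)
obs 5: x=2 → posterior Dirichlet(10/3, 13, 14/3, 8/3)
obs 6: x=3 → posterior Dirichlet(10/3, 13, 14/3, 11/3)
obs 7: x=1 → posterior Dirichlet(10/3, 14, 14/3, 11/3)
obs 8: x=0 → posterior Dirichlet(13/3, 14, 14/3, 11/3)
obs 9: x=1 → posterior Dirichlet(13/3, 15, 14/3, 11/3)
obs 10: x=2 → posterior Dirichlet(13/3, 15, 17/3, 11/3)
obs 11: x=2 → posterior Dirichlet(13/3, 15, 20/3, 11/3)
obs 12: x=2 → posterior Dirichlet(13/3, 15, 23/3, 11/3)
obs 13: x=1 → posterior Dirichlet(13/3, 16, 23/3, 11/3)

48/95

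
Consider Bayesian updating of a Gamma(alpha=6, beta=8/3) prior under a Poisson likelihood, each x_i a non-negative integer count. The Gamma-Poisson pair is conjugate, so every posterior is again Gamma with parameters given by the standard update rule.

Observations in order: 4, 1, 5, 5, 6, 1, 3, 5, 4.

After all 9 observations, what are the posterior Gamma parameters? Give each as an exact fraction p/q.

alpha=40, beta=35/3

obs 1: x=4 → posterior Gamma(10, 11/3)
obs 2: x=1 → posterior Gamma(11, 14/3)
obs 3: x=5 → posterior Gamma(16, 17/3)
obs 4: x=5 → posterior Gamma(21, 20/3)
obs 5: x=6 → posterior Gamma(27, 23/3)
obs 6: x=1 → posterior Gamma(28, 26/3)
obs 7: x=3 → posterior Gamma(31, 29/3)
obs 8: x=5 → posterior Gamma(36, 32/3)
obs 9: x=4 → posterior Gamma(40, 35/3)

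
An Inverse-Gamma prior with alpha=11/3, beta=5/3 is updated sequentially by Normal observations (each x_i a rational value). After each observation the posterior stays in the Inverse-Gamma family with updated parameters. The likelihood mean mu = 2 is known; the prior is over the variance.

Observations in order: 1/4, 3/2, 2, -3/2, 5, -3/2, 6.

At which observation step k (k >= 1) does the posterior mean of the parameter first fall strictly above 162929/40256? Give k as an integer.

obs 1: x=1/4 → posterior Inverse-Gamma(25/6, 307/96)
obs 2: x=3/2 → posterior Inverse-Gamma(14/3, 319/96)
obs 3: x=2 → posterior Inverse-Gamma(31/6, 319/96)
obs 4: x=-3/2 → posterior Inverse-Gamma(17/3, 907/96)
obs 5: x=5 → posterior Inverse-Gamma(37/6, 1339/96)
obs 6: x=-3/2 → posterior Inverse-Gamma(20/3, 1927/96)
obs 7: x=6 → posterior Inverse-Gamma(43/6, 2695/96)

k = 7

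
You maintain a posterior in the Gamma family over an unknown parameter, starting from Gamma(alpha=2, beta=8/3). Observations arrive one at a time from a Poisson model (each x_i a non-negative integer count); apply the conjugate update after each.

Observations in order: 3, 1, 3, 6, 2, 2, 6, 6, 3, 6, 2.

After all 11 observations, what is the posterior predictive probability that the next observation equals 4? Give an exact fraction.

obs 1: x=3 → posterior Gamma(5, 11/3)
obs 2: x=1 → posterior Gamma(6, 14/3)
obs 3: x=3 → posterior Gamma(9, 17/3)
obs 4: x=6 → posterior Gamma(15, 20/3)
obs 5: x=2 → posterior Gamma(17, 23/3)
obs 6: x=2 → posterior Gamma(19, 26/3)
obs 7: x=6 → posterior Gamma(25, 29/3)
obs 8: x=6 → posterior Gamma(31, 32/3)
obs 9: x=3 → posterior Gamma(34, 35/3)
obs 10: x=6 → posterior Gamma(40, 38/3)
obs 11: x=2 → posterior Gamma(42, 41/3)

59866795260481599038964908819295951648969180514748387786922992686045652745/360936192946667369441556187214338182245567651227626928323905386049328644096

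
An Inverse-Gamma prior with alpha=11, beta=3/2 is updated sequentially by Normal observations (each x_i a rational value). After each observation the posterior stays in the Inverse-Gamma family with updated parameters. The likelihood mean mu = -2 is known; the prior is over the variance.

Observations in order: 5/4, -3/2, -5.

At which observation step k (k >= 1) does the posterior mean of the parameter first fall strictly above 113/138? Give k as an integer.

obs 1: x=5/4 → posterior Inverse-Gamma(23/2, 217/32)
obs 2: x=-3/2 → posterior Inverse-Gamma(12, 221/32)
obs 3: x=-5 → posterior Inverse-Gamma(25/2, 365/32)

k = 3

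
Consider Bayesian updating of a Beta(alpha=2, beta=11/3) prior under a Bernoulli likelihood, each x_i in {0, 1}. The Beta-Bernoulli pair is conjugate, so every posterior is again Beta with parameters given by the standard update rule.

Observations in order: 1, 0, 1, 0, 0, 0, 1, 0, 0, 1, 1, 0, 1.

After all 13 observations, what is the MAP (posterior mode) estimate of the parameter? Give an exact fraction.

obs 1: x=1 → posterior Beta(3, 11/3)
obs 2: x=0 → posterior Beta(3, 14/3)
obs 3: x=1 → posterior Beta(4, 14/3)
obs 4: x=0 → posterior Beta(4, 17/3)
obs 5: x=0 → posterior Beta(4, 20/3)
obs 6: x=0 → posterior Beta(4, 23/3)
obs 7: x=1 → posterior Beta(5, 23/3)
obs 8: x=0 → posterior Beta(5, 26/3)
obs 9: x=0 → posterior Beta(5, 29/3)
obs 10: x=1 → posterior Beta(6, 29/3)
obs 11: x=1 → posterior Beta(7, 29/3)
obs 12: x=0 → posterior Beta(7, 32/3)
obs 13: x=1 → posterior Beta(8, 32/3)

21/50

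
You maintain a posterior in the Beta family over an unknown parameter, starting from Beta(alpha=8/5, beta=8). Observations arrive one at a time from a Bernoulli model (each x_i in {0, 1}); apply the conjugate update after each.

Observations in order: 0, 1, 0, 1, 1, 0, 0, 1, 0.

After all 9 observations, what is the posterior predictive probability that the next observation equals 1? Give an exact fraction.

28/93

obs 1: x=0 → posterior Beta(8/5, 9)
obs 2: x=1 → posterior Beta(13/5, 9)
obs 3: x=0 → posterior Beta(13/5, 10)
obs 4: x=1 → posterior Beta(18/5, 10)
obs 5: x=1 → posterior Beta(23/5, 10)
obs 6: x=0 → posterior Beta(23/5, 11)
obs 7: x=0 → posterior Beta(23/5, 12)
obs 8: x=1 → posterior Beta(28/5, 12)
obs 9: x=0 → posterior Beta(28/5, 13)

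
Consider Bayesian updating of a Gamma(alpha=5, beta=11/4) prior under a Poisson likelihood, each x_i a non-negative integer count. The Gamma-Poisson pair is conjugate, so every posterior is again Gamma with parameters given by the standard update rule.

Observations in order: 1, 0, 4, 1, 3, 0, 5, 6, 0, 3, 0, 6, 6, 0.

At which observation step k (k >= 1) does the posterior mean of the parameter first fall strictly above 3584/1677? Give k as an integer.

obs 1: x=1 → posterior Gamma(6, 15/4)
obs 2: x=0 → posterior Gamma(6, 19/4)
obs 3: x=4 → posterior Gamma(10, 23/4)
obs 4: x=1 → posterior Gamma(11, 27/4)
obs 5: x=3 → posterior Gamma(14, 31/4)
obs 6: x=0 → posterior Gamma(14, 35/4)
obs 7: x=5 → posterior Gamma(19, 39/4)
obs 8: x=6 → posterior Gamma(25, 43/4)
obs 9: x=0 → posterior Gamma(25, 47/4)
obs 10: x=3 → posterior Gamma(28, 51/4)
obs 11: x=0 → posterior Gamma(28, 55/4)
obs 12: x=6 → posterior Gamma(34, 59/4)
obs 13: x=6 → posterior Gamma(40, 63/4)
obs 14: x=0 → posterior Gamma(40, 67/4)

k = 8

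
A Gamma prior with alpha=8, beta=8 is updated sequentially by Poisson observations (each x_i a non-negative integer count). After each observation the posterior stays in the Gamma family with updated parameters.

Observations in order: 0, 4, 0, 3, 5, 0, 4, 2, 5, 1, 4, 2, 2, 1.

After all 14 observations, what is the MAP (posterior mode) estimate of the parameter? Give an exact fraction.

20/11

obs 1: x=0 → posterior Gamma(8, 9)
obs 2: x=4 → posterior Gamma(12, 10)
obs 3: x=0 → posterior Gamma(12, 11)
obs 4: x=3 → posterior Gamma(15, 12)
obs 5: x=5 → posterior Gamma(20, 13)
obs 6: x=0 → posterior Gamma(20, 14)
obs 7: x=4 → posterior Gamma(24, 15)
obs 8: x=2 → posterior Gamma(26, 16)
obs 9: x=5 → posterior Gamma(31, 17)
obs 10: x=1 → posterior Gamma(32, 18)
obs 11: x=4 → posterior Gamma(36, 19)
obs 12: x=2 → posterior Gamma(38, 20)
obs 13: x=2 → posterior Gamma(40, 21)
obs 14: x=1 → posterior Gamma(41, 22)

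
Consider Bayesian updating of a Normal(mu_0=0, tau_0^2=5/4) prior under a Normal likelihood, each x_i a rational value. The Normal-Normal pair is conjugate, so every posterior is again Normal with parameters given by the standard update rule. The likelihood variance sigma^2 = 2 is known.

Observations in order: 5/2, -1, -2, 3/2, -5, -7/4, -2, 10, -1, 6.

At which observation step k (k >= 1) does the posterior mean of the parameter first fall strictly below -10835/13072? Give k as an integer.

obs 1: x=5/2 → posterior Normal(25/26, 10/13)
obs 2: x=-1 → posterior Normal(5/12, 5/9)
obs 3: x=-2 → posterior Normal(-5/46, 10/23)
obs 4: x=3/2 → posterior Normal(5/28, 5/14)
obs 5: x=-5 → posterior Normal(-20/33, 10/33)
obs 6: x=-7/4 → posterior Normal(-115/152, 5/19)
obs 7: x=-2 → posterior Normal(-155/172, 10/43)
obs 8: x=10 → posterior Normal(15/64, 5/24)
obs 9: x=-1 → posterior Normal(25/212, 10/53)
obs 10: x=6 → posterior Normal(5/8, 5/29)

k = 7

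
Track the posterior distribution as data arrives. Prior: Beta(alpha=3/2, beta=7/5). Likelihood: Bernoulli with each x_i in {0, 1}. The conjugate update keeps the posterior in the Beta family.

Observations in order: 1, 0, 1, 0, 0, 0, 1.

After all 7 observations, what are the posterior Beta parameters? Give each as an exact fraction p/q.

obs 1: x=1 → posterior Beta(5/2, 7/5)
obs 2: x=0 → posterior Beta(5/2, 12/5)
obs 3: x=1 → posterior Beta(7/2, 12/5)
obs 4: x=0 → posterior Beta(7/2, 17/5)
obs 5: x=0 → posterior Beta(7/2, 22/5)
obs 6: x=0 → posterior Beta(7/2, 27/5)
obs 7: x=1 → posterior Beta(9/2, 27/5)

alpha=9/2, beta=27/5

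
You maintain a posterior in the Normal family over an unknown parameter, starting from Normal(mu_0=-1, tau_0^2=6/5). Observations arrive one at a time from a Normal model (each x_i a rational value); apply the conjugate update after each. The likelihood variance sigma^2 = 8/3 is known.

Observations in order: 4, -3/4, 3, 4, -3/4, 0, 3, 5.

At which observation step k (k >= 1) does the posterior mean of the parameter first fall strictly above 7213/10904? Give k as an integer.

k = 3

obs 1: x=4 → posterior Normal(16/29, 24/29)
obs 2: x=-3/4 → posterior Normal(37/152, 12/19)
obs 3: x=3 → posterior Normal(145/188, 24/47)
obs 4: x=4 → posterior Normal(289/224, 3/7)
obs 5: x=-3/4 → posterior Normal(131/130, 24/65)
obs 6: x=0 → posterior Normal(131/148, 12/37)
obs 7: x=3 → posterior Normal(185/166, 24/83)
obs 8: x=5 → posterior Normal(275/184, 6/23)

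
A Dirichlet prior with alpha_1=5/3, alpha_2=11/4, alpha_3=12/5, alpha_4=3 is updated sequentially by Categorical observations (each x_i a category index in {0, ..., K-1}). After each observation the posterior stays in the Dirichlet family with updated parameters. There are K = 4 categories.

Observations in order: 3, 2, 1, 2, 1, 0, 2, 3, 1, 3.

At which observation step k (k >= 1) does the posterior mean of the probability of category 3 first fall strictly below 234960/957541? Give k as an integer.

k = 7

obs 1: x=3 → posterior Dirichlet(5/3, 11/4, 12/5, 4)
obs 2: x=2 → posterior Dirichlet(5/3, 11/4, 17/5, 4)
obs 3: x=1 → posterior Dirichlet(5/3, 15/4, 17/5, 4)
obs 4: x=2 → posterior Dirichlet(5/3, 15/4, 22/5, 4)
obs 5: x=1 → posterior Dirichlet(5/3, 19/4, 22/5, 4)
obs 6: x=0 → posterior Dirichlet(8/3, 19/4, 22/5, 4)
obs 7: x=2 → posterior Dirichlet(8/3, 19/4, 27/5, 4)
obs 8: x=3 → posterior Dirichlet(8/3, 19/4, 27/5, 5)
obs 9: x=1 → posterior Dirichlet(8/3, 23/4, 27/5, 5)
obs 10: x=3 → posterior Dirichlet(8/3, 23/4, 27/5, 6)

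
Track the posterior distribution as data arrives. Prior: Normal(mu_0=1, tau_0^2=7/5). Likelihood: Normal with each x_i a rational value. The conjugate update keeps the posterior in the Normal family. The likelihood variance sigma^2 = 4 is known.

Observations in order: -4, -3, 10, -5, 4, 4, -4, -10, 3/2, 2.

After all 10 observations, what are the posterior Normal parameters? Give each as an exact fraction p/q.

obs 1: x=-4 → posterior Normal(-8/27, 28/27)
obs 2: x=-3 → posterior Normal(-29/34, 14/17)
obs 3: x=10 → posterior Normal(1, 28/41)
obs 4: x=-5 → posterior Normal(1/8, 7/12)
obs 5: x=4 → posterior Normal(34/55, 28/55)
obs 6: x=4 → posterior Normal(1, 14/31)
obs 7: x=-4 → posterior Normal(34/69, 28/69)
obs 8: x=-10 → posterior Normal(-9/19, 7/19)
obs 9: x=3/2 → posterior Normal(-51/166, 28/83)
obs 10: x=2 → posterior Normal(-23/180, 14/45)

mu_0=-23/180, tau_0^2=14/45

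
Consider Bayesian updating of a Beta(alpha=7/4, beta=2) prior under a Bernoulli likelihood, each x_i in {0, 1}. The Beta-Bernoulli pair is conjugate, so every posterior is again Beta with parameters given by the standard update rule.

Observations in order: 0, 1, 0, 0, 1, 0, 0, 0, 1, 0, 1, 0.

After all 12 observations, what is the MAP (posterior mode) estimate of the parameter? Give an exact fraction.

19/55

obs 1: x=0 → posterior Beta(7/4, 3)
obs 2: x=1 → posterior Beta(11/4, 3)
obs 3: x=0 → posterior Beta(11/4, 4)
obs 4: x=0 → posterior Beta(11/4, 5)
obs 5: x=1 → posterior Beta(15/4, 5)
obs 6: x=0 → posterior Beta(15/4, 6)
obs 7: x=0 → posterior Beta(15/4, 7)
obs 8: x=0 → posterior Beta(15/4, 8)
obs 9: x=1 → posterior Beta(19/4, 8)
obs 10: x=0 → posterior Beta(19/4, 9)
obs 11: x=1 → posterior Beta(23/4, 9)
obs 12: x=0 → posterior Beta(23/4, 10)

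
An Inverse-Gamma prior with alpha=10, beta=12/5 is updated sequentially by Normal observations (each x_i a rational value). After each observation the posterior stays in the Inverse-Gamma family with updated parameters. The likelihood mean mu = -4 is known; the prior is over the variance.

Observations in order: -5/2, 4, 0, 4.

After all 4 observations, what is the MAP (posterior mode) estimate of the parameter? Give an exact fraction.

obs 1: x=-5/2 → posterior Inverse-Gamma(21/2, 141/40)
obs 2: x=4 → posterior Inverse-Gamma(11, 1421/40)
obs 3: x=0 → posterior Inverse-Gamma(23/2, 1741/40)
obs 4: x=4 → posterior Inverse-Gamma(12, 3021/40)

3021/520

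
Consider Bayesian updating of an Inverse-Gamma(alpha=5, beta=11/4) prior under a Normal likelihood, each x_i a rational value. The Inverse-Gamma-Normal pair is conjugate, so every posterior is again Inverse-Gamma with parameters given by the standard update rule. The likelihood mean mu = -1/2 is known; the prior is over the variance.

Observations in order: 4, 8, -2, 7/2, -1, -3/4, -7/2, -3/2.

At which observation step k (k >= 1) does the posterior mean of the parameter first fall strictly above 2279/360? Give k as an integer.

k = 2

obs 1: x=4 → posterior Inverse-Gamma(11/2, 103/8)
obs 2: x=8 → posterior Inverse-Gamma(6, 49)
obs 3: x=-2 → posterior Inverse-Gamma(13/2, 401/8)
obs 4: x=7/2 → posterior Inverse-Gamma(7, 465/8)
obs 5: x=-1 → posterior Inverse-Gamma(15/2, 233/4)
obs 6: x=-3/4 → posterior Inverse-Gamma(8, 1865/32)
obs 7: x=-7/2 → posterior Inverse-Gamma(17/2, 2009/32)
obs 8: x=-3/2 → posterior Inverse-Gamma(9, 2025/32)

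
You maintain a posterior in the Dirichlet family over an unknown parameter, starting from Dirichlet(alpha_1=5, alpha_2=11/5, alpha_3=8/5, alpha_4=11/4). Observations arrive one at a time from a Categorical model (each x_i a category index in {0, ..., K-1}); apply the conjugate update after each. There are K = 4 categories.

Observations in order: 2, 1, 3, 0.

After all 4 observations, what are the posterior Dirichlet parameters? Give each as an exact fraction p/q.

alpha_1=6, alpha_2=16/5, alpha_3=13/5, alpha_4=15/4

obs 1: x=2 → posterior Dirichlet(5, 11/5, 13/5, 11/4)
obs 2: x=1 → posterior Dirichlet(5, 16/5, 13/5, 11/4)
obs 3: x=3 → posterior Dirichlet(5, 16/5, 13/5, 15/4)
obs 4: x=0 → posterior Dirichlet(6, 16/5, 13/5, 15/4)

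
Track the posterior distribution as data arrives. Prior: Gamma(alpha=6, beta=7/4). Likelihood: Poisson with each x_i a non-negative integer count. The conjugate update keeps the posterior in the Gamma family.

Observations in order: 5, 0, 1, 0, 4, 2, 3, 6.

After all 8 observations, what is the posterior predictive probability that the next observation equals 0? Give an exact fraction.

obs 1: x=5 → posterior Gamma(11, 11/4)
obs 2: x=0 → posterior Gamma(11, 15/4)
obs 3: x=1 → posterior Gamma(12, 19/4)
obs 4: x=0 → posterior Gamma(12, 23/4)
obs 5: x=4 → posterior Gamma(16, 27/4)
obs 6: x=2 → posterior Gamma(18, 31/4)
obs 7: x=3 → posterior Gamma(21, 35/4)
obs 8: x=6 → posterior Gamma(27, 39/4)

9093778876146525519753713411306280250639479/126954558834210268249846442662975710502469107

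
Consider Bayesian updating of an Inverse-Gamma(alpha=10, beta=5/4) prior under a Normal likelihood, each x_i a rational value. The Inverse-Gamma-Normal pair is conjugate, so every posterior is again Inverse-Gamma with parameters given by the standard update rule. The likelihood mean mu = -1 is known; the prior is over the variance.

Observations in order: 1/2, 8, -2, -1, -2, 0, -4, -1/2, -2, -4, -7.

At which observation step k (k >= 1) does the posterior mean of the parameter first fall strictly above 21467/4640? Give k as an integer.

obs 1: x=1/2 → posterior Inverse-Gamma(21/2, 19/8)
obs 2: x=8 → posterior Inverse-Gamma(11, 343/8)
obs 3: x=-2 → posterior Inverse-Gamma(23/2, 347/8)
obs 4: x=-1 → posterior Inverse-Gamma(12, 347/8)
obs 5: x=-2 → posterior Inverse-Gamma(25/2, 351/8)
obs 6: x=0 → posterior Inverse-Gamma(13, 355/8)
obs 7: x=-4 → posterior Inverse-Gamma(27/2, 391/8)
obs 8: x=-1/2 → posterior Inverse-Gamma(14, 49)
obs 9: x=-2 → posterior Inverse-Gamma(29/2, 99/2)
obs 10: x=-4 → posterior Inverse-Gamma(15, 54)
obs 11: x=-7 → posterior Inverse-Gamma(31/2, 72)

k = 11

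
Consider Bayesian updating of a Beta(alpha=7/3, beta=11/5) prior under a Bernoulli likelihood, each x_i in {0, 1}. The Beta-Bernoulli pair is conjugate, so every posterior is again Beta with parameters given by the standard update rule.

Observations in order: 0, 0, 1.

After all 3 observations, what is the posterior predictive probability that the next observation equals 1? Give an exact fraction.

50/113

obs 1: x=0 → posterior Beta(7/3, 16/5)
obs 2: x=0 → posterior Beta(7/3, 21/5)
obs 3: x=1 → posterior Beta(10/3, 21/5)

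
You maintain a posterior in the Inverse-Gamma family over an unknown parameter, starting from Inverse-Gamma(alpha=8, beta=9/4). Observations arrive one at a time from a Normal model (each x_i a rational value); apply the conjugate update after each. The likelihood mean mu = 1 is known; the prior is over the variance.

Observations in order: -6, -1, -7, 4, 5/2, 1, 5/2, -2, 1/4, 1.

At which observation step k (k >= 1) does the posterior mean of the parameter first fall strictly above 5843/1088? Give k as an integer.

obs 1: x=-6 → posterior Inverse-Gamma(17/2, 107/4)
obs 2: x=-1 → posterior Inverse-Gamma(9, 115/4)
obs 3: x=-7 → posterior Inverse-Gamma(19/2, 243/4)
obs 4: x=4 → posterior Inverse-Gamma(10, 261/4)
obs 5: x=5/2 → posterior Inverse-Gamma(21/2, 531/8)
obs 6: x=1 → posterior Inverse-Gamma(11, 531/8)
obs 7: x=5/2 → posterior Inverse-Gamma(23/2, 135/2)
obs 8: x=-2 → posterior Inverse-Gamma(12, 72)
obs 9: x=1/4 → posterior Inverse-Gamma(25/2, 2313/32)
obs 10: x=1 → posterior Inverse-Gamma(13, 2313/32)

k = 3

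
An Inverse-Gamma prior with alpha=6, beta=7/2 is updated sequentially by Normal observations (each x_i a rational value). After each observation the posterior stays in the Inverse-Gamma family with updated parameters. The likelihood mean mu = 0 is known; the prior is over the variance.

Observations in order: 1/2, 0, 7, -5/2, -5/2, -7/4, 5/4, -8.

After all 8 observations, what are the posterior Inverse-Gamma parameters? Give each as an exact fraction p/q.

alpha=10, beta=1099/16

obs 1: x=1/2 → posterior Inverse-Gamma(13/2, 29/8)
obs 2: x=0 → posterior Inverse-Gamma(7, 29/8)
obs 3: x=7 → posterior Inverse-Gamma(15/2, 225/8)
obs 4: x=-5/2 → posterior Inverse-Gamma(8, 125/4)
obs 5: x=-5/2 → posterior Inverse-Gamma(17/2, 275/8)
obs 6: x=-7/4 → posterior Inverse-Gamma(9, 1149/32)
obs 7: x=5/4 → posterior Inverse-Gamma(19/2, 587/16)
obs 8: x=-8 → posterior Inverse-Gamma(10, 1099/16)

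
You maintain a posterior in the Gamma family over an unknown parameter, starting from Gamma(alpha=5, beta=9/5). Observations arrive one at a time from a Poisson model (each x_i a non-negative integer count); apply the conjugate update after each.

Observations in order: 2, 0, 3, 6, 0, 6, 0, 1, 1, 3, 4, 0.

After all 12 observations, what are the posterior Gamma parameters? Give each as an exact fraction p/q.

alpha=31, beta=69/5

obs 1: x=2 → posterior Gamma(7, 14/5)
obs 2: x=0 → posterior Gamma(7, 19/5)
obs 3: x=3 → posterior Gamma(10, 24/5)
obs 4: x=6 → posterior Gamma(16, 29/5)
obs 5: x=0 → posterior Gamma(16, 34/5)
obs 6: x=6 → posterior Gamma(22, 39/5)
obs 7: x=0 → posterior Gamma(22, 44/5)
obs 8: x=1 → posterior Gamma(23, 49/5)
obs 9: x=1 → posterior Gamma(24, 54/5)
obs 10: x=3 → posterior Gamma(27, 59/5)
obs 11: x=4 → posterior Gamma(31, 64/5)
obs 12: x=0 → posterior Gamma(31, 69/5)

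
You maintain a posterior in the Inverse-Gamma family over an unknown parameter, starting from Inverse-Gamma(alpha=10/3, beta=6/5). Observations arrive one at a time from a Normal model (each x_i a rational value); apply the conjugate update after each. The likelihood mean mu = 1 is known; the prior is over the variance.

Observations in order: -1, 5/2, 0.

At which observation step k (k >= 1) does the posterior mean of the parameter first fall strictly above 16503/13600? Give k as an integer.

k = 2

obs 1: x=-1 → posterior Inverse-Gamma(23/6, 16/5)
obs 2: x=5/2 → posterior Inverse-Gamma(13/3, 173/40)
obs 3: x=0 → posterior Inverse-Gamma(29/6, 193/40)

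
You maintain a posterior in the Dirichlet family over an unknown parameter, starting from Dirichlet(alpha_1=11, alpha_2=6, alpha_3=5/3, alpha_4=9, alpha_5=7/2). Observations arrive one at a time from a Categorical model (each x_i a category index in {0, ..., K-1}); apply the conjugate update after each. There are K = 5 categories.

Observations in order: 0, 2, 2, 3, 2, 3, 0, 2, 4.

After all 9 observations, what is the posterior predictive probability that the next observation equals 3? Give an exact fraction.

66/241

obs 1: x=0 → posterior Dirichlet(12, 6, 5/3, 9, 7/2)
obs 2: x=2 → posterior Dirichlet(12, 6, 8/3, 9, 7/2)
obs 3: x=2 → posterior Dirichlet(12, 6, 11/3, 9, 7/2)
obs 4: x=3 → posterior Dirichlet(12, 6, 11/3, 10, 7/2)
obs 5: x=2 → posterior Dirichlet(12, 6, 14/3, 10, 7/2)
obs 6: x=3 → posterior Dirichlet(12, 6, 14/3, 11, 7/2)
obs 7: x=0 → posterior Dirichlet(13, 6, 14/3, 11, 7/2)
obs 8: x=2 → posterior Dirichlet(13, 6, 17/3, 11, 7/2)
obs 9: x=4 → posterior Dirichlet(13, 6, 17/3, 11, 9/2)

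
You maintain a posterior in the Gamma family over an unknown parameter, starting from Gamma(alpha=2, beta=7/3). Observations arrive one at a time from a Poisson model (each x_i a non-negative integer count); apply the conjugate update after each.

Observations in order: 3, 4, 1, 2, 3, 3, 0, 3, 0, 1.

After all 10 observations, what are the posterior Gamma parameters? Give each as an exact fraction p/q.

alpha=22, beta=37/3

obs 1: x=3 → posterior Gamma(5, 10/3)
obs 2: x=4 → posterior Gamma(9, 13/3)
obs 3: x=1 → posterior Gamma(10, 16/3)
obs 4: x=2 → posterior Gamma(12, 19/3)
obs 5: x=3 → posterior Gamma(15, 22/3)
obs 6: x=3 → posterior Gamma(18, 25/3)
obs 7: x=0 → posterior Gamma(18, 28/3)
obs 8: x=3 → posterior Gamma(21, 31/3)
obs 9: x=0 → posterior Gamma(21, 34/3)
obs 10: x=1 → posterior Gamma(22, 37/3)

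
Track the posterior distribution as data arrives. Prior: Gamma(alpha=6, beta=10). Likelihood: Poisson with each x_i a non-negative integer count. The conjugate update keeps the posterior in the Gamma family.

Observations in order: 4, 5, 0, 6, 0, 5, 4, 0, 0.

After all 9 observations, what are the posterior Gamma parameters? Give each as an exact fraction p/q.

alpha=30, beta=19

obs 1: x=4 → posterior Gamma(10, 11)
obs 2: x=5 → posterior Gamma(15, 12)
obs 3: x=0 → posterior Gamma(15, 13)
obs 4: x=6 → posterior Gamma(21, 14)
obs 5: x=0 → posterior Gamma(21, 15)
obs 6: x=5 → posterior Gamma(26, 16)
obs 7: x=4 → posterior Gamma(30, 17)
obs 8: x=0 → posterior Gamma(30, 18)
obs 9: x=0 → posterior Gamma(30, 19)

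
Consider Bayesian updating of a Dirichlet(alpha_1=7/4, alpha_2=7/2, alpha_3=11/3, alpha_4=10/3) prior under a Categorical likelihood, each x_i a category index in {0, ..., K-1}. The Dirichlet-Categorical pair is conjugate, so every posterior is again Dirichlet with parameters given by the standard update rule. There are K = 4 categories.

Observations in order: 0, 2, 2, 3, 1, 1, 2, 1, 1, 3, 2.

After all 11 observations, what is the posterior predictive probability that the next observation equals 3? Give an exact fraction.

64/279

obs 1: x=0 → posterior Dirichlet(11/4, 7/2, 11/3, 10/3)
obs 2: x=2 → posterior Dirichlet(11/4, 7/2, 14/3, 10/3)
obs 3: x=2 → posterior Dirichlet(11/4, 7/2, 17/3, 10/3)
obs 4: x=3 → posterior Dirichlet(11/4, 7/2, 17/3, 13/3)
obs 5: x=1 → posterior Dirichlet(11/4, 9/2, 17/3, 13/3)
obs 6: x=1 → posterior Dirichlet(11/4, 11/2, 17/3, 13/3)
obs 7: x=2 → posterior Dirichlet(11/4, 11/2, 20/3, 13/3)
obs 8: x=1 → posterior Dirichlet(11/4, 13/2, 20/3, 13/3)
obs 9: x=1 → posterior Dirichlet(11/4, 15/2, 20/3, 13/3)
obs 10: x=3 → posterior Dirichlet(11/4, 15/2, 20/3, 16/3)
obs 11: x=2 → posterior Dirichlet(11/4, 15/2, 23/3, 16/3)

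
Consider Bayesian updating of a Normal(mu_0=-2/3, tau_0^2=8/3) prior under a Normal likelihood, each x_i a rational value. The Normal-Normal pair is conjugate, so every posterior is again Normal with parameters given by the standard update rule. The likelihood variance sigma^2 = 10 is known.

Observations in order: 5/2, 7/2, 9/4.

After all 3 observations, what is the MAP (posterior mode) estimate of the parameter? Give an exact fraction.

23/27

obs 1: x=5/2 → posterior Normal(0, 40/19)
obs 2: x=7/2 → posterior Normal(14/23, 40/23)
obs 3: x=9/4 → posterior Normal(23/27, 40/27)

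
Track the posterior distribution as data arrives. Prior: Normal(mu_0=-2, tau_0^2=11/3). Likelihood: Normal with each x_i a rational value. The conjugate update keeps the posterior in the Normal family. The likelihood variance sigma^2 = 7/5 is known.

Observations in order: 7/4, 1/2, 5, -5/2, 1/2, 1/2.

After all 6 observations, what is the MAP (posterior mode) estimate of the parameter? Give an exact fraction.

1097/1404

obs 1: x=7/4 → posterior Normal(217/304, 77/76)
obs 2: x=1/2 → posterior Normal(327/524, 77/131)
obs 3: x=5 → posterior Normal(1427/744, 77/186)
obs 4: x=-5/2 → posterior Normal(877/964, 77/241)
obs 5: x=1/2 → posterior Normal(987/1184, 77/296)
obs 6: x=1/2 → posterior Normal(1097/1404, 77/351)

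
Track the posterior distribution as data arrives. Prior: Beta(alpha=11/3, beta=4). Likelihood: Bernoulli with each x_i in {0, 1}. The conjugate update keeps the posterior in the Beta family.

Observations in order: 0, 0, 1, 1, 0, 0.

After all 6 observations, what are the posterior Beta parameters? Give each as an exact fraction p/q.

alpha=17/3, beta=8

obs 1: x=0 → posterior Beta(11/3, 5)
obs 2: x=0 → posterior Beta(11/3, 6)
obs 3: x=1 → posterior Beta(14/3, 6)
obs 4: x=1 → posterior Beta(17/3, 6)
obs 5: x=0 → posterior Beta(17/3, 7)
obs 6: x=0 → posterior Beta(17/3, 8)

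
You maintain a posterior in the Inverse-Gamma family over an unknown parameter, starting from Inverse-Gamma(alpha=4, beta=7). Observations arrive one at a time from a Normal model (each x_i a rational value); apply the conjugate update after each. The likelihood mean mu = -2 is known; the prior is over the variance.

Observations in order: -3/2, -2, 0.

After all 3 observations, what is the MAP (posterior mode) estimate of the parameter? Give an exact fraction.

obs 1: x=-3/2 → posterior Inverse-Gamma(9/2, 57/8)
obs 2: x=-2 → posterior Inverse-Gamma(5, 57/8)
obs 3: x=0 → posterior Inverse-Gamma(11/2, 73/8)

73/52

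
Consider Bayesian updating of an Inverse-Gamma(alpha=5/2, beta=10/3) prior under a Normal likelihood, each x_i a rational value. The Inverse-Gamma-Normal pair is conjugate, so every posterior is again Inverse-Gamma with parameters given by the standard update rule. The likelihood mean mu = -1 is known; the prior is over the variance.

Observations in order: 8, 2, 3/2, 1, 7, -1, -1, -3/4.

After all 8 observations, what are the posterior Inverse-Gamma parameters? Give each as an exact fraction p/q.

alpha=13/2, beta=8207/96

obs 1: x=8 → posterior Inverse-Gamma(3, 263/6)
obs 2: x=2 → posterior Inverse-Gamma(7/2, 145/3)
obs 3: x=3/2 → posterior Inverse-Gamma(4, 1235/24)
obs 4: x=1 → posterior Inverse-Gamma(9/2, 1283/24)
obs 5: x=7 → posterior Inverse-Gamma(5, 2051/24)
obs 6: x=-1 → posterior Inverse-Gamma(11/2, 2051/24)
obs 7: x=-1 → posterior Inverse-Gamma(6, 2051/24)
obs 8: x=-3/4 → posterior Inverse-Gamma(13/2, 8207/96)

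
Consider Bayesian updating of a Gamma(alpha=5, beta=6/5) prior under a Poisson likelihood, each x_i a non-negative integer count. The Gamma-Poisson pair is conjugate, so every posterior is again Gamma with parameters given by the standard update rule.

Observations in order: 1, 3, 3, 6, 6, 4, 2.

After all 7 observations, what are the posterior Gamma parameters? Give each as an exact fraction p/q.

obs 1: x=1 → posterior Gamma(6, 11/5)
obs 2: x=3 → posterior Gamma(9, 16/5)
obs 3: x=3 → posterior Gamma(12, 21/5)
obs 4: x=6 → posterior Gamma(18, 26/5)
obs 5: x=6 → posterior Gamma(24, 31/5)
obs 6: x=4 → posterior Gamma(28, 36/5)
obs 7: x=2 → posterior Gamma(30, 41/5)

alpha=30, beta=41/5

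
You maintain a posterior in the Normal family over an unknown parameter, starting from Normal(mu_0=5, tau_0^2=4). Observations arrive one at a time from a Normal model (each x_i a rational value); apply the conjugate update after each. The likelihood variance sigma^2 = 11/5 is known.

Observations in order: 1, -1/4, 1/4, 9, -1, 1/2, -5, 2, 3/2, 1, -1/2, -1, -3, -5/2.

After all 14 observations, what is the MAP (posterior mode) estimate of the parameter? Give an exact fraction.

95/291

obs 1: x=1 → posterior Normal(75/31, 44/31)
obs 2: x=-1/4 → posterior Normal(70/51, 44/51)
obs 3: x=1/4 → posterior Normal(75/71, 44/71)
obs 4: x=9 → posterior Normal(255/91, 44/91)
obs 5: x=-1 → posterior Normal(235/111, 44/111)
obs 6: x=1/2 → posterior Normal(245/131, 44/131)
obs 7: x=-5 → posterior Normal(145/151, 44/151)
obs 8: x=2 → posterior Normal(185/171, 44/171)
obs 9: x=3/2 → posterior Normal(215/191, 44/191)
obs 10: x=1 → posterior Normal(235/211, 44/211)
obs 11: x=-1/2 → posterior Normal(75/77, 4/21)
obs 12: x=-1 → posterior Normal(205/251, 44/251)
obs 13: x=-3 → posterior Normal(145/271, 44/271)
obs 14: x=-5/2 → posterior Normal(95/291, 44/291)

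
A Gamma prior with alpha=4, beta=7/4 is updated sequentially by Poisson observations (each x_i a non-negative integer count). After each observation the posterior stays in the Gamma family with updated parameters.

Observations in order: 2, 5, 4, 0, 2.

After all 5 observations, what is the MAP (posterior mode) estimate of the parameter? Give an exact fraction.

obs 1: x=2 → posterior Gamma(6, 11/4)
obs 2: x=5 → posterior Gamma(11, 15/4)
obs 3: x=4 → posterior Gamma(15, 19/4)
obs 4: x=0 → posterior Gamma(15, 23/4)
obs 5: x=2 → posterior Gamma(17, 27/4)

64/27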